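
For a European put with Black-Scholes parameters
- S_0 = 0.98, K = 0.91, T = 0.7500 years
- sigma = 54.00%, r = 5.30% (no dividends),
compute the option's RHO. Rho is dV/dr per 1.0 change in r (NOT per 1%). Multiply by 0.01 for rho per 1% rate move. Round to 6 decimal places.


Answer: Rho = -0.325429

Derivation:
d1 = 0.4772932697; d2 = 0.0096395516
phi(d1) = 0.3559934434; exp(-qT) = 1.0000000000; exp(-rT) = 0.9610296665
N(-d2) = 0.4961544349
Rho = -K*T*exp(-rT)*N(-d2) = -0.9100 * 0.7500 * 0.9610296665 * 0.4961544349 = -0.325429


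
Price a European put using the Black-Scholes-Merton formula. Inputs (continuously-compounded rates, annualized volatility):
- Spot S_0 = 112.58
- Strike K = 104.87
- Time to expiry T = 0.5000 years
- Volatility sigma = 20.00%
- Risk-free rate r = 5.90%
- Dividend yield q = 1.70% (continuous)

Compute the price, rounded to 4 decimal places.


d1 = (ln(S/K) + (r - q + 0.5*sigma^2) * T) / (sigma * sqrt(T)) = 0.72084298
d2 = d1 - sigma * sqrt(T) = 0.57942163
exp(-rT) = 0.97093088; exp(-qT) = 0.99153602
P = K * exp(-rT) * N(-d2) - S_0 * exp(-qT) * N(-d1)
N(-d1) = 0.23550306; N(-d2) = 0.28115236
P = 104.8700 * 0.97093088 * 0.28115236 - 112.5800 * 0.99153602 * 0.23550306 = 2.3388

Answer: Price = 2.3388


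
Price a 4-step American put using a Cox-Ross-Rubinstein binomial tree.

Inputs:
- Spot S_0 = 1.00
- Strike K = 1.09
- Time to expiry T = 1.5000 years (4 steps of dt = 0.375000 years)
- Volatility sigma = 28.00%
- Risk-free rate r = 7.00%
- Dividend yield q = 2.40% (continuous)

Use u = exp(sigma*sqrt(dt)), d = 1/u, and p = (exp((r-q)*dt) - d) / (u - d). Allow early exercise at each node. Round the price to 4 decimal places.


Answer: Price = V(0,0) = 0.1589

Derivation:
dt = T/N = 0.375000
u = exp(sigma*sqrt(dt)) = 1.187042; d = 1/u = 0.842430
p = (exp((r-q)*dt) - d) / (u - d) = 0.507729
Discount per step: exp(-r*dt) = 0.974092
Stock lattice S(k, i) with i counting down-moves:
  k=0: S(0,0) = 1.0000
  k=1: S(1,0) = 1.1870; S(1,1) = 0.8424
  k=2: S(2,0) = 1.4091; S(2,1) = 1.0000; S(2,2) = 0.7097
  k=3: S(3,0) = 1.6726; S(3,1) = 1.1870; S(3,2) = 0.8424; S(3,3) = 0.5979
  k=4: S(4,0) = 1.9855; S(4,1) = 1.4091; S(4,2) = 1.0000; S(4,3) = 0.7097; S(4,4) = 0.5037
Terminal payoffs V(N, i) = max(K - S_T, 0):
  V(4,0) = 0.000000; V(4,1) = 0.000000; V(4,2) = 0.090000; V(4,3) = 0.380311; V(4,4) = 0.586342
Backward induction: V(k, i) = exp(-r*dt) * [p * V(k+1, i) + (1-p) * V(k+1, i+1)]; then take max(V_cont, immediate exercise) for American.
  V(3,0) = exp(-r*dt) * [p*0.000000 + (1-p)*0.000000] = 0.000000; exercise = 0.000000; V(3,0) = max -> 0.000000
  V(3,1) = exp(-r*dt) * [p*0.000000 + (1-p)*0.090000] = 0.043157; exercise = 0.000000; V(3,1) = max -> 0.043157
  V(3,2) = exp(-r*dt) * [p*0.090000 + (1-p)*0.380311] = 0.226877; exercise = 0.247570; V(3,2) = max -> 0.247570
  V(3,3) = exp(-r*dt) * [p*0.380311 + (1-p)*0.586342] = 0.469253; exercise = 0.492137; V(3,3) = max -> 0.492137
  V(2,0) = exp(-r*dt) * [p*0.000000 + (1-p)*0.043157] = 0.020694; exercise = 0.000000; V(2,0) = max -> 0.020694
  V(2,1) = exp(-r*dt) * [p*0.043157 + (1-p)*0.247570] = 0.140058; exercise = 0.090000; V(2,1) = max -> 0.140058
  V(2,2) = exp(-r*dt) * [p*0.247570 + (1-p)*0.492137] = 0.358429; exercise = 0.380311; V(2,2) = max -> 0.380311
  V(1,0) = exp(-r*dt) * [p*0.020694 + (1-p)*0.140058] = 0.077395; exercise = 0.000000; V(1,0) = max -> 0.077395
  V(1,1) = exp(-r*dt) * [p*0.140058 + (1-p)*0.380311] = 0.251635; exercise = 0.247570; V(1,1) = max -> 0.251635
  V(0,0) = exp(-r*dt) * [p*0.077395 + (1-p)*0.251635] = 0.158941; exercise = 0.090000; V(0,0) = max -> 0.158941


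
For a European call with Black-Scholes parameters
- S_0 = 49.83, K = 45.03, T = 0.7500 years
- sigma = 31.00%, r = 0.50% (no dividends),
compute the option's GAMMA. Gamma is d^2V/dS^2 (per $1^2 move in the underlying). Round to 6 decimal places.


Answer: Gamma = 0.025976

Derivation:
d1 = 0.5254847638; d2 = 0.2570168887
phi(d1) = 0.3474947744; exp(-qT) = 1.0000000000; exp(-rT) = 0.9962570225
Gamma = exp(-qT) * phi(d1) / (S * sigma * sqrt(T)) = 1.0000000000 * 0.3474947744 / (49.8300 * 0.3100 * 0.8660254038) = 0.025976


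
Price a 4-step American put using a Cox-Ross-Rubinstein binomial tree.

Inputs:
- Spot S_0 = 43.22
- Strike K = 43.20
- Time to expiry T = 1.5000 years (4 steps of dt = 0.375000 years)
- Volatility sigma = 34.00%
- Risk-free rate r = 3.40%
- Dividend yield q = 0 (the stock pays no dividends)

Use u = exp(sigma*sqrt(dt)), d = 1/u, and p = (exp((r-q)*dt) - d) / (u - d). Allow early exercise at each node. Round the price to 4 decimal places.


dt = T/N = 0.375000
u = exp(sigma*sqrt(dt)) = 1.231468; d = 1/u = 0.812039
p = (exp((r-q)*dt) - d) / (u - d) = 0.478729
Discount per step: exp(-r*dt) = 0.987331
Stock lattice S(k, i) with i counting down-moves:
  k=0: S(0,0) = 43.2200
  k=1: S(1,0) = 53.2240; S(1,1) = 35.0963
  k=2: S(2,0) = 65.5437; S(2,1) = 43.2200; S(2,2) = 28.4996
  k=3: S(3,0) = 80.7149; S(3,1) = 53.2240; S(3,2) = 35.0963; S(3,3) = 23.1428
  k=4: S(4,0) = 99.3978; S(4,1) = 65.5437; S(4,2) = 43.2200; S(4,3) = 28.4996; S(4,4) = 18.7929
Terminal payoffs V(N, i) = max(K - S_T, 0):
  V(4,0) = 0.000000; V(4,1) = 0.000000; V(4,2) = 0.000000; V(4,3) = 14.700399; V(4,4) = 24.407143
Backward induction: V(k, i) = exp(-r*dt) * [p * V(k+1, i) + (1-p) * V(k+1, i+1)]; then take max(V_cont, immediate exercise) for American.
  V(3,0) = exp(-r*dt) * [p*0.000000 + (1-p)*0.000000] = 0.000000; exercise = 0.000000; V(3,0) = max -> 0.000000
  V(3,1) = exp(-r*dt) * [p*0.000000 + (1-p)*0.000000] = 0.000000; exercise = 0.000000; V(3,1) = max -> 0.000000
  V(3,2) = exp(-r*dt) * [p*0.000000 + (1-p)*14.700399] = 7.565814; exercise = 8.103665; V(3,2) = max -> 8.103665
  V(3,3) = exp(-r*dt) * [p*14.700399 + (1-p)*24.407143] = 19.509902; exercise = 20.057206; V(3,3) = max -> 20.057206
  V(2,0) = exp(-r*dt) * [p*0.000000 + (1-p)*0.000000] = 0.000000; exercise = 0.000000; V(2,0) = max -> 0.000000
  V(2,1) = exp(-r*dt) * [p*0.000000 + (1-p)*8.103665] = 4.170691; exercise = 0.000000; V(2,1) = max -> 4.170691
  V(2,2) = exp(-r*dt) * [p*8.103665 + (1-p)*20.057206] = 14.153095; exercise = 14.700399; V(2,2) = max -> 14.700399
  V(1,0) = exp(-r*dt) * [p*0.000000 + (1-p)*4.170691] = 2.146518; exercise = 0.000000; V(1,0) = max -> 2.146518
  V(1,1) = exp(-r*dt) * [p*4.170691 + (1-p)*14.700399] = 9.537148; exercise = 8.103665; V(1,1) = max -> 9.537148
  V(0,0) = exp(-r*dt) * [p*2.146518 + (1-p)*9.537148] = 5.923039; exercise = 0.000000; V(0,0) = max -> 5.923039

Answer: Price = V(0,0) = 5.9230


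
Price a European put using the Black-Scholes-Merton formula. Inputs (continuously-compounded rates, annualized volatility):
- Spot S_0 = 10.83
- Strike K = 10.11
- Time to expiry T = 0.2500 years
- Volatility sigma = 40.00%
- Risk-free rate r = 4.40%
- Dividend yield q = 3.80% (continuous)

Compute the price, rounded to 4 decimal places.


d1 = (ln(S/K) + (r - q + 0.5*sigma^2) * T) / (sigma * sqrt(T)) = 0.45147514
d2 = d1 - sigma * sqrt(T) = 0.25147514
exp(-rT) = 0.98906028; exp(-qT) = 0.99054498
P = K * exp(-rT) * N(-d2) - S_0 * exp(-qT) * N(-d1)
N(-d1) = 0.32582357; N(-d2) = 0.40072339
P = 10.1100 * 0.98906028 * 0.40072339 - 10.8300 * 0.99054498 * 0.32582357 = 0.5117

Answer: Price = 0.5117


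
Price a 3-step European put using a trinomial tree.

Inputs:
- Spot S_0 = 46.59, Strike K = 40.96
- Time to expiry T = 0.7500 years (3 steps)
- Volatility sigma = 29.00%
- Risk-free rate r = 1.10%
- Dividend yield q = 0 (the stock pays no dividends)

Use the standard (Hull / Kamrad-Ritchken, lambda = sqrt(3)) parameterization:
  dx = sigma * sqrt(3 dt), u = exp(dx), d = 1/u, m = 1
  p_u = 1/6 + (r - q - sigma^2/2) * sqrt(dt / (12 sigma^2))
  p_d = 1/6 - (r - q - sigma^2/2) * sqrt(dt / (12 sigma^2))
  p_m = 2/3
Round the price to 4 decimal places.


Answer: Price = V(0,0) = 2.1604

Derivation:
dt = T/N = 0.250000; dx = sigma*sqrt(3*dt) = 0.251147
u = exp(dx) = 1.285500; d = 1/u = 0.777908
p_u = 0.151213, p_m = 0.666667, p_d = 0.182121
Discount per step: exp(-r*dt) = 0.997254
Stock lattice S(k, j) with j the centered position index:
  k=0: S(0,+0) = 46.5900
  k=1: S(1,-1) = 36.2427; S(1,+0) = 46.5900; S(1,+1) = 59.8914
  k=2: S(2,-2) = 28.1935; S(2,-1) = 36.2427; S(2,+0) = 46.5900; S(2,+1) = 59.8914; S(2,+2) = 76.9904
  k=3: S(3,-3) = 21.9319; S(3,-2) = 28.1935; S(3,-1) = 36.2427; S(3,+0) = 46.5900; S(3,+1) = 59.8914; S(3,+2) = 76.9904; S(3,+3) = 98.9711
Terminal payoffs V(N, j) = max(K - S_T, 0):
  V(3,-3) = 19.028064; V(3,-2) = 12.766507; V(3,-1) = 4.717279; V(3,+0) = 0.000000; V(3,+1) = 0.000000; V(3,+2) = 0.000000; V(3,+3) = 0.000000
Backward induction: V(k, j) = exp(-r*dt) * [p_u * V(k+1, j+1) + p_m * V(k+1, j) + p_d * V(k+1, j-1)]
  V(2,-2) = exp(-r*dt) * [p_u*4.717279 + p_m*12.766507 + p_d*19.028064] = 12.654873
  V(2,-1) = exp(-r*dt) * [p_u*0.000000 + p_m*4.717279 + p_d*12.766507] = 5.454877
  V(2,+0) = exp(-r*dt) * [p_u*0.000000 + p_m*0.000000 + p_d*4.717279] = 0.856755
  V(2,+1) = exp(-r*dt) * [p_u*0.000000 + p_m*0.000000 + p_d*0.000000] = 0.000000
  V(2,+2) = exp(-r*dt) * [p_u*0.000000 + p_m*0.000000 + p_d*0.000000] = 0.000000
  V(1,-1) = exp(-r*dt) * [p_u*0.856755 + p_m*5.454877 + p_d*12.654873] = 6.054180
  V(1,+0) = exp(-r*dt) * [p_u*0.000000 + p_m*0.856755 + p_d*5.454877] = 1.560319
  V(1,+1) = exp(-r*dt) * [p_u*0.000000 + p_m*0.000000 + p_d*0.856755] = 0.155604
  V(0,+0) = exp(-r*dt) * [p_u*0.155604 + p_m*1.560319 + p_d*6.054180] = 2.160385


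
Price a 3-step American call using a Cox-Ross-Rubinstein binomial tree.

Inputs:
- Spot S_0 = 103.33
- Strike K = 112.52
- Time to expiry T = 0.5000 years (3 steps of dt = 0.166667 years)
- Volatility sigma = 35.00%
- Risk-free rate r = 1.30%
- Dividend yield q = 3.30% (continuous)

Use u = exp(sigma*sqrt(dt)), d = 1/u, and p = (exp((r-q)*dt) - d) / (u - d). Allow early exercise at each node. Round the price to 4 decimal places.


dt = T/N = 0.166667
u = exp(sigma*sqrt(dt)) = 1.153599; d = 1/u = 0.866852
p = (exp((r-q)*dt) - d) / (u - d) = 0.452734
Discount per step: exp(-r*dt) = 0.997836
Stock lattice S(k, i) with i counting down-moves:
  k=0: S(0,0) = 103.3300
  k=1: S(1,0) = 119.2014; S(1,1) = 89.5718
  k=2: S(2,0) = 137.5107; S(2,1) = 103.3300; S(2,2) = 77.6455
  k=3: S(3,0) = 158.6322; S(3,1) = 119.2014; S(3,2) = 89.5718; S(3,3) = 67.3072
Terminal payoffs V(N, i) = max(S_T - K, 0):
  V(3,0) = 46.112222; V(3,1) = 6.681418; V(3,2) = 0.000000; V(3,3) = 0.000000
Backward induction: V(k, i) = exp(-r*dt) * [p * V(k+1, i) + (1-p) * V(k+1, i+1)]; then take max(V_cont, immediate exercise) for American.
  V(2,0) = exp(-r*dt) * [p*46.112222 + (1-p)*6.681418] = 24.479972; exercise = 24.990675; V(2,0) = max -> 24.990675
  V(2,1) = exp(-r*dt) * [p*6.681418 + (1-p)*0.000000] = 3.018356; exercise = 0.000000; V(2,1) = max -> 3.018356
  V(2,2) = exp(-r*dt) * [p*0.000000 + (1-p)*0.000000] = 0.000000; exercise = 0.000000; V(2,2) = max -> 0.000000
  V(1,0) = exp(-r*dt) * [p*24.990675 + (1-p)*3.018356] = 12.937902; exercise = 6.681418; V(1,0) = max -> 12.937902
  V(1,1) = exp(-r*dt) * [p*3.018356 + (1-p)*0.000000] = 1.363554; exercise = 0.000000; V(1,1) = max -> 1.363554
  V(0,0) = exp(-r*dt) * [p*12.937902 + (1-p)*1.363554] = 6.589358; exercise = 0.000000; V(0,0) = max -> 6.589358

Answer: Price = V(0,0) = 6.5894


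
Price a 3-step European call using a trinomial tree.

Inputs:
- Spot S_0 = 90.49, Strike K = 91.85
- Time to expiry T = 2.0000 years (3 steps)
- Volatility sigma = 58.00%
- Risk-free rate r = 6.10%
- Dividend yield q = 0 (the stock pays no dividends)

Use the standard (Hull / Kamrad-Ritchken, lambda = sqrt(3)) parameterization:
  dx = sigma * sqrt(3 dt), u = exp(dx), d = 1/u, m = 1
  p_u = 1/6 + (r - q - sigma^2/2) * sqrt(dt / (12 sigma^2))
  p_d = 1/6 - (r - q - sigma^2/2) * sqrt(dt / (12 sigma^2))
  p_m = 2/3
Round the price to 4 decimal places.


dt = T/N = 0.666667; dx = sigma*sqrt(3*dt) = 0.820244
u = exp(dx) = 2.271054; d = 1/u = 0.440324
p_u = 0.123102, p_m = 0.666667, p_d = 0.210231
Discount per step: exp(-r*dt) = 0.960149
Stock lattice S(k, j) with j the centered position index:
  k=0: S(0,+0) = 90.4900
  k=1: S(1,-1) = 39.8449; S(1,+0) = 90.4900; S(1,+1) = 205.5076
  k=2: S(2,-2) = 17.5447; S(2,-1) = 39.8449; S(2,+0) = 90.4900; S(2,+1) = 205.5076; S(2,+2) = 466.7189
  k=3: S(3,-3) = 7.7254; S(3,-2) = 17.5447; S(3,-1) = 39.8449; S(3,+0) = 90.4900; S(3,+1) = 205.5076; S(3,+2) = 466.7189; S(3,+3) = 1059.9436
Terminal payoffs V(N, j) = max(S_T - K, 0):
  V(3,-3) = 0.000000; V(3,-2) = 0.000000; V(3,-1) = 0.000000; V(3,+0) = 0.000000; V(3,+1) = 113.657641; V(3,+2) = 374.868868; V(3,+3) = 968.093566
Backward induction: V(k, j) = exp(-r*dt) * [p_u * V(k+1, j+1) + p_m * V(k+1, j) + p_d * V(k+1, j-1)]
  V(2,-2) = exp(-r*dt) * [p_u*0.000000 + p_m*0.000000 + p_d*0.000000] = 0.000000
  V(2,-1) = exp(-r*dt) * [p_u*0.000000 + p_m*0.000000 + p_d*0.000000] = 0.000000
  V(2,+0) = exp(-r*dt) * [p_u*113.657641 + p_m*0.000000 + p_d*0.000000] = 13.433952
  V(2,+1) = exp(-r*dt) * [p_u*374.868868 + p_m*113.657641 + p_d*0.000000] = 117.060434
  V(2,+2) = exp(-r*dt) * [p_u*968.093566 + p_m*374.868868 + p_d*113.657641] = 377.320902
  V(1,-1) = exp(-r*dt) * [p_u*13.433952 + p_m*0.000000 + p_d*0.000000] = 1.587848
  V(1,+0) = exp(-r*dt) * [p_u*117.060434 + p_m*13.433952 + p_d*0.000000] = 22.435216
  V(1,+1) = exp(-r*dt) * [p_u*377.320902 + p_m*117.060434 + p_d*13.433952] = 122.240066
  V(0,+0) = exp(-r*dt) * [p_u*122.240066 + p_m*22.435216 + p_d*1.587848] = 29.129647

Answer: Price = V(0,0) = 29.1296


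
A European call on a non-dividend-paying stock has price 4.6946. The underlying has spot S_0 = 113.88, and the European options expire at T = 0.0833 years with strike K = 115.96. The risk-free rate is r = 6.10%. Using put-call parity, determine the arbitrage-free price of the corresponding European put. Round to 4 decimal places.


Answer: Put price = 6.1869

Derivation:
Put-call parity: C - P = S_0 * exp(-qT) - K * exp(-rT).
S_0 * exp(-qT) = 113.8800 * 1.00000000 = 113.88000000
K * exp(-rT) = 115.9600 * 0.99493159 = 115.37226694
P = C - S*exp(-qT) + K*exp(-rT)
P = 4.6946 - 113.88000000 + 115.37226694 = 6.1869


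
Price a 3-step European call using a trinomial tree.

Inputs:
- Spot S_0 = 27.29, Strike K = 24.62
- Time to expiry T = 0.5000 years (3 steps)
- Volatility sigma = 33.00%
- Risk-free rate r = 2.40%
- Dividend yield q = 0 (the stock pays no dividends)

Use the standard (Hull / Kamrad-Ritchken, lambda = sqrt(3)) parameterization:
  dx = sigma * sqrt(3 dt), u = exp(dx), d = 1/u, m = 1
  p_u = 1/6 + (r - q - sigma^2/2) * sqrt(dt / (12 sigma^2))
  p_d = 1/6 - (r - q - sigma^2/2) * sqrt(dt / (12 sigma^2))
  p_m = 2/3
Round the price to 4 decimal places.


Answer: Price = V(0,0) = 4.2392

Derivation:
dt = T/N = 0.166667; dx = sigma*sqrt(3*dt) = 0.233345
u = exp(dx) = 1.262817; d = 1/u = 0.791880
p_u = 0.155792, p_m = 0.666667, p_d = 0.177541
Discount per step: exp(-r*dt) = 0.996008
Stock lattice S(k, j) with j the centered position index:
  k=0: S(0,+0) = 27.2900
  k=1: S(1,-1) = 21.6104; S(1,+0) = 27.2900; S(1,+1) = 34.4623
  k=2: S(2,-2) = 17.1129; S(2,-1) = 21.6104; S(2,+0) = 27.2900; S(2,+1) = 34.4623; S(2,+2) = 43.5196
  k=3: S(3,-3) = 13.5513; S(3,-2) = 17.1129; S(3,-1) = 21.6104; S(3,+0) = 27.2900; S(3,+1) = 34.4623; S(3,+2) = 43.5196; S(3,+3) = 54.9573
Terminal payoffs V(N, j) = max(S_T - K, 0):
  V(3,-3) = 0.000000; V(3,-2) = 0.000000; V(3,-1) = 0.000000; V(3,+0) = 2.670000; V(3,+1) = 9.842286; V(3,+2) = 18.899574; V(3,+3) = 30.337274
Backward induction: V(k, j) = exp(-r*dt) * [p_u * V(k+1, j+1) + p_m * V(k+1, j) + p_d * V(k+1, j-1)]
  V(2,-2) = exp(-r*dt) * [p_u*0.000000 + p_m*0.000000 + p_d*0.000000] = 0.000000
  V(2,-1) = exp(-r*dt) * [p_u*2.670000 + p_m*0.000000 + p_d*0.000000] = 0.414305
  V(2,+0) = exp(-r*dt) * [p_u*9.842286 + p_m*2.670000 + p_d*0.000000] = 3.300125
  V(2,+1) = exp(-r*dt) * [p_u*18.899574 + p_m*9.842286 + p_d*2.670000] = 9.940125
  V(2,+2) = exp(-r*dt) * [p_u*30.337274 + p_m*18.899574 + p_d*9.842286] = 18.997296
  V(1,-1) = exp(-r*dt) * [p_u*3.300125 + p_m*0.414305 + p_d*0.000000] = 0.787182
  V(1,+0) = exp(-r*dt) * [p_u*9.940125 + p_m*3.300125 + p_d*0.414305] = 3.806975
  V(1,+1) = exp(-r*dt) * [p_u*18.997296 + p_m*9.940125 + p_d*3.300125] = 10.131681
  V(0,+0) = exp(-r*dt) * [p_u*10.131681 + p_m*3.806975 + p_d*0.787182] = 4.239187


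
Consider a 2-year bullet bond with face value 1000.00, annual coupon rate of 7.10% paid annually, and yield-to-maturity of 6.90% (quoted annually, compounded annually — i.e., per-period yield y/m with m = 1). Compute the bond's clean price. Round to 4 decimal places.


Coupon per period c = face * coupon_rate / m = 71.000000
Periods per year m = 1; per-period yield y/m = 0.069000
Number of cashflows N = 2
Cashflows (t years, CF_t, discount factor 1/(1+y/m)^(m*t), PV):
  t = 1.0000: CF_t = 71.000000, DF = 0.935454, PV = 66.417212
  t = 2.0000: CF_t = 1071.000000, DF = 0.875074, PV = 937.203842
Price P = sum_t PV_t = 1003.621055

Answer: Price = 1003.6211


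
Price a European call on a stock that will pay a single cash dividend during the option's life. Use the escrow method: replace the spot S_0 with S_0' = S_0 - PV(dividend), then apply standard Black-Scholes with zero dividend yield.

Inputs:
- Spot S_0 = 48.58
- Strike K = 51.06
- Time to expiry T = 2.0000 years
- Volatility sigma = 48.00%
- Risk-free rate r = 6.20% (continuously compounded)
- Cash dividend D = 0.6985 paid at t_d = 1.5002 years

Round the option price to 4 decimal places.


Answer: Price = 13.8286

Derivation:
PV(D) = D * exp(-r * t_d) = 0.6985 * 0.91118220 = 0.63646077
S_0' = S_0 - PV(D) = 48.5800 - 0.63646077 = 47.94353923
d1 = (ln(S_0'/K) + (r + sigma^2/2)*T) / (sigma*sqrt(T)) = 0.42930609
d2 = d1 - sigma*sqrt(T) = -0.24951642
exp(-rT) = 0.88337984
N(d1) = 0.66614976; N(d2) = 0.40148067
C = S_0' * N(d1) - K * exp(-rT) * N(d2) = 47.94353923 * 0.66614976 - 51.0600 * 0.88337984 * 0.40148067 = 13.8286


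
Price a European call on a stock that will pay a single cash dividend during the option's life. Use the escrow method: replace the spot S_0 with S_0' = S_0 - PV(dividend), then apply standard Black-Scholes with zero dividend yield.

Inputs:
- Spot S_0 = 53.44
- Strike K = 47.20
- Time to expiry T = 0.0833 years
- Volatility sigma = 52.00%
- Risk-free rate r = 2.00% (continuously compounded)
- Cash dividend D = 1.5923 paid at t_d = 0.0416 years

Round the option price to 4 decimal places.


PV(D) = D * exp(-r * t_d) = 1.5923 * 0.99916835 = 1.59097576
S_0' = S_0 - PV(D) = 53.4400 - 1.59097576 = 51.84902424
d1 = (ln(S_0'/K) + (r + sigma^2/2)*T) / (sigma*sqrt(T)) = 0.71208448
d2 = d1 - sigma*sqrt(T) = 0.56200344
exp(-rT) = 0.99833539
N(d1) = 0.76179377; N(d2) = 0.71294316
C = S_0' * N(d1) - K * exp(-rT) * N(d2) = 51.84902424 * 0.76179377 - 47.2000 * 0.99833539 * 0.71294316 = 5.9034

Answer: Price = 5.9034


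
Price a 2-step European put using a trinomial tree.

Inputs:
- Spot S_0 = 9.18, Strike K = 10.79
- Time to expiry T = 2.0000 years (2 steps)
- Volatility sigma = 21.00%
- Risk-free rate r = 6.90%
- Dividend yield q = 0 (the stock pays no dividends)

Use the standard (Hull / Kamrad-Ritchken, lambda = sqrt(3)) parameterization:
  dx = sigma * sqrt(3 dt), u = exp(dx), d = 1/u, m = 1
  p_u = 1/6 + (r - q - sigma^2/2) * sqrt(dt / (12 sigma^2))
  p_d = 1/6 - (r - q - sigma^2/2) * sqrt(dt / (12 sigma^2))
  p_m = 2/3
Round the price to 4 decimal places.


Answer: Price = V(0,0) = 1.2703

Derivation:
dt = T/N = 1.000000; dx = sigma*sqrt(3*dt) = 0.363731
u = exp(dx) = 1.438687; d = 1/u = 0.695078
p_u = 0.231206, p_m = 0.666667, p_d = 0.102127
Discount per step: exp(-r*dt) = 0.933327
Stock lattice S(k, j) with j the centered position index:
  k=0: S(0,+0) = 9.1800
  k=1: S(1,-1) = 6.3808; S(1,+0) = 9.1800; S(1,+1) = 13.2071
  k=2: S(2,-2) = 4.4352; S(2,-1) = 6.3808; S(2,+0) = 9.1800; S(2,+1) = 13.2071; S(2,+2) = 19.0009
Terminal payoffs V(N, j) = max(K - S_T, 0):
  V(2,-2) = 6.354830; V(2,-1) = 4.409181; V(2,+0) = 1.610000; V(2,+1) = 0.000000; V(2,+2) = 0.000000
Backward induction: V(k, j) = exp(-r*dt) * [p_u * V(k+1, j+1) + p_m * V(k+1, j) + p_d * V(k+1, j-1)]
  V(1,-1) = exp(-r*dt) * [p_u*1.610000 + p_m*4.409181 + p_d*6.354830] = 3.696624
  V(1,+0) = exp(-r*dt) * [p_u*0.000000 + p_m*1.610000 + p_d*4.409181] = 1.422045
  V(1,+1) = exp(-r*dt) * [p_u*0.000000 + p_m*0.000000 + p_d*1.610000] = 0.153462
  V(0,+0) = exp(-r*dt) * [p_u*0.153462 + p_m*1.422045 + p_d*3.696624] = 1.270292


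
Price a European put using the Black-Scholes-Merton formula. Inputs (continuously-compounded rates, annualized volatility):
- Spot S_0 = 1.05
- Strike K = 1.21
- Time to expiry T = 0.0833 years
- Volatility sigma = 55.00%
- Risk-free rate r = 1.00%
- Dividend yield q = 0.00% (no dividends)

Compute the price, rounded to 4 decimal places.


Answer: Price = 0.1773

Derivation:
d1 = (ln(S/K) + (r - q + 0.5*sigma^2) * T) / (sigma * sqrt(T)) = -0.80885990
d2 = d1 - sigma * sqrt(T) = -0.96759947
exp(-rT) = 0.99916735; exp(-qT) = 1.00000000
P = K * exp(-rT) * N(-d2) - S_0 * exp(-qT) * N(-d1)
N(-d1) = 0.79070213; N(-d2) = 0.83337778
P = 1.2100 * 0.99916735 * 0.83337778 - 1.0500 * 1.00000000 * 0.79070213 = 0.1773


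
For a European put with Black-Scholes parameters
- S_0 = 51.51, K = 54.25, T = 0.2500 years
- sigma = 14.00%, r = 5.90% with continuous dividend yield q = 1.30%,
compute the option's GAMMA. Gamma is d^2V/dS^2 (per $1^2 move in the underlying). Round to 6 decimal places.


Answer: Gamma = 0.095264

Derivation:
d1 = -0.5411004120; d2 = -0.6111004120
phi(d1) = 0.3446129550; exp(-qT) = 0.9967552755; exp(-rT) = 0.9853582484
Gamma = exp(-qT) * phi(d1) / (S * sigma * sqrt(T)) = 0.9967552755 * 0.3446129550 / (51.5100 * 0.1400 * 0.5000000000) = 0.095264


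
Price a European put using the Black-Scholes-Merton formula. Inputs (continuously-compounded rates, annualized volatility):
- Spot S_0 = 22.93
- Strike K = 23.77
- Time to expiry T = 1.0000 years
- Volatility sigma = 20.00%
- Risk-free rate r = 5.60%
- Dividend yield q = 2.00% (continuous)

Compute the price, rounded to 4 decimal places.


Answer: Price = 1.7901

Derivation:
d1 = (ln(S/K) + (r - q + 0.5*sigma^2) * T) / (sigma * sqrt(T)) = 0.10010908
d2 = d1 - sigma * sqrt(T) = -0.09989092
exp(-rT) = 0.94553914; exp(-qT) = 0.98019867
P = K * exp(-rT) * N(-d2) - S_0 * exp(-qT) * N(-d1)
N(-d1) = 0.46012886; N(-d2) = 0.53978454
P = 23.7700 * 0.94553914 * 0.53978454 - 22.9300 * 0.98019867 * 0.46012886 = 1.7901


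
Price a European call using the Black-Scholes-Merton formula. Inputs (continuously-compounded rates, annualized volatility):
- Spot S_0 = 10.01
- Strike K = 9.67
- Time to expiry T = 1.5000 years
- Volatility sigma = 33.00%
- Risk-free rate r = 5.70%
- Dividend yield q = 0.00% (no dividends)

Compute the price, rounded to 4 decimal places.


Answer: Price = 2.1439

Derivation:
d1 = (ln(S/K) + (r - q + 0.5*sigma^2) * T) / (sigma * sqrt(T)) = 0.49913001
d2 = d1 - sigma * sqrt(T) = 0.09496420
exp(-rT) = 0.91805314; exp(-qT) = 1.00000000
C = S_0 * exp(-qT) * N(d1) - K * exp(-rT) * N(d2)
N(d1) = 0.69115610; N(d2) = 0.53782837
C = 10.0100 * 1.00000000 * 0.69115610 - 9.6700 * 0.91805314 * 0.53782837 = 2.1439


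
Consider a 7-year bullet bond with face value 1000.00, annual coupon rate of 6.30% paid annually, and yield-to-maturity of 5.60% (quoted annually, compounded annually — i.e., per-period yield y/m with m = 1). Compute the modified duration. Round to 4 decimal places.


Answer: Modified duration = 5.5833

Derivation:
Coupon per period c = face * coupon_rate / m = 63.000000
Periods per year m = 1; per-period yield y/m = 0.056000
Number of cashflows N = 7
Cashflows (t years, CF_t, discount factor 1/(1+y/m)^(m*t), PV):
  t = 1.0000: CF_t = 63.000000, DF = 0.946970, PV = 59.659091
  t = 2.0000: CF_t = 63.000000, DF = 0.896752, PV = 56.495351
  t = 3.0000: CF_t = 63.000000, DF = 0.849197, PV = 53.499386
  t = 4.0000: CF_t = 63.000000, DF = 0.804163, PV = 50.662297
  t = 5.0000: CF_t = 63.000000, DF = 0.761518, PV = 47.975660
  t = 6.0000: CF_t = 63.000000, DF = 0.721135, PV = 45.431496
  t = 7.0000: CF_t = 1063.000000, DF = 0.682893, PV = 725.915111
Price P = sum_t PV_t = 1039.638392
First compute Macaulay numerator sum_t t * PV_t:
  t * PV_t at t = 1.0000: 59.659091
  t * PV_t at t = 2.0000: 112.990702
  t * PV_t at t = 3.0000: 160.498157
  t * PV_t at t = 4.0000: 202.649188
  t * PV_t at t = 5.0000: 239.878300
  t * PV_t at t = 6.0000: 272.588978
  t * PV_t at t = 7.0000: 5081.405779
Macaulay duration D = 6129.670195 / 1039.638392 = 5.895964
Modified duration = D / (1 + y/m) = 5.895964 / (1 + 0.056000) = 5.583299


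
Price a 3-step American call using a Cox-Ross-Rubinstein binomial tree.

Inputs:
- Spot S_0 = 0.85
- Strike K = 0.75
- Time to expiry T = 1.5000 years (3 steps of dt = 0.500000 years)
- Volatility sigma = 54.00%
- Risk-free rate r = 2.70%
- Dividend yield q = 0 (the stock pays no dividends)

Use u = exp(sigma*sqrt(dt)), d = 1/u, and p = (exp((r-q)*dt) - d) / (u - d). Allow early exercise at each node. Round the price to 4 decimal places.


dt = T/N = 0.500000
u = exp(sigma*sqrt(dt)) = 1.464974; d = 1/u = 0.682606
p = (exp((r-q)*dt) - d) / (u - d) = 0.423056
Discount per step: exp(-r*dt) = 0.986591
Stock lattice S(k, i) with i counting down-moves:
  k=0: S(0,0) = 0.8500
  k=1: S(1,0) = 1.2452; S(1,1) = 0.5802
  k=2: S(2,0) = 1.8242; S(2,1) = 0.8500; S(2,2) = 0.3961
  k=3: S(3,0) = 2.6724; S(3,1) = 1.2452; S(3,2) = 0.5802; S(3,3) = 0.2704
Terminal payoffs V(N, i) = max(S_T - K, 0):
  V(3,0) = 1.922446; V(3,1) = 0.495228; V(3,2) = 0.000000; V(3,3) = 0.000000
Backward induction: V(k, i) = exp(-r*dt) * [p * V(k+1, i) + (1-p) * V(k+1, i+1)]; then take max(V_cont, immediate exercise) for American.
  V(2,0) = exp(-r*dt) * [p*1.922446 + (1-p)*0.495228] = 1.084284; exercise = 1.074227; V(2,0) = max -> 1.084284
  V(2,1) = exp(-r*dt) * [p*0.495228 + (1-p)*0.000000] = 0.206700; exercise = 0.100000; V(2,1) = max -> 0.206700
  V(2,2) = exp(-r*dt) * [p*0.000000 + (1-p)*0.000000] = 0.000000; exercise = 0.000000; V(2,2) = max -> 0.000000
  V(1,0) = exp(-r*dt) * [p*1.084284 + (1-p)*0.206700] = 0.570217; exercise = 0.495228; V(1,0) = max -> 0.570217
  V(1,1) = exp(-r*dt) * [p*0.206700 + (1-p)*0.000000] = 0.086273; exercise = 0.000000; V(1,1) = max -> 0.086273
  V(0,0) = exp(-r*dt) * [p*0.570217 + (1-p)*0.086273] = 0.287106; exercise = 0.100000; V(0,0) = max -> 0.287106

Answer: Price = V(0,0) = 0.2871


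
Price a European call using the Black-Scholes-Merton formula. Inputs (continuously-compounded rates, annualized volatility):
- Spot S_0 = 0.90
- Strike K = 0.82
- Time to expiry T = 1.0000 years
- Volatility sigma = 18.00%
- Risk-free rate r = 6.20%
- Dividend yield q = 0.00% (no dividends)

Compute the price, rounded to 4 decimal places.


d1 = (ln(S/K) + (r - q + 0.5*sigma^2) * T) / (sigma * sqrt(T)) = 0.95161346
d2 = d1 - sigma * sqrt(T) = 0.77161346
exp(-rT) = 0.93988289; exp(-qT) = 1.00000000
C = S_0 * exp(-qT) * N(d1) - K * exp(-rT) * N(d2)
N(d1) = 0.82935347; N(d2) = 0.77982830
C = 0.9000 * 1.00000000 * 0.82935347 - 0.8200 * 0.93988289 * 0.77982830 = 0.1454

Answer: Price = 0.1454


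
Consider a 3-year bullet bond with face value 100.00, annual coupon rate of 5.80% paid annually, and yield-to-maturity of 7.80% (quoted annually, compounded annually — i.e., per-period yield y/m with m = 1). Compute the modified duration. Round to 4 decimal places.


Answer: Modified duration = 2.6288

Derivation:
Coupon per period c = face * coupon_rate / m = 5.800000
Periods per year m = 1; per-period yield y/m = 0.078000
Number of cashflows N = 3
Cashflows (t years, CF_t, discount factor 1/(1+y/m)^(m*t), PV):
  t = 1.0000: CF_t = 5.800000, DF = 0.927644, PV = 5.380334
  t = 2.0000: CF_t = 5.800000, DF = 0.860523, PV = 4.991033
  t = 3.0000: CF_t = 105.800000, DF = 0.798259, PV = 84.455782
Price P = sum_t PV_t = 94.827149
First compute Macaulay numerator sum_t t * PV_t:
  t * PV_t at t = 1.0000: 5.380334
  t * PV_t at t = 2.0000: 9.982067
  t * PV_t at t = 3.0000: 253.367345
Macaulay duration D = 268.729745 / 94.827149 = 2.833890
Modified duration = D / (1 + y/m) = 2.833890 / (1 + 0.078000) = 2.628841


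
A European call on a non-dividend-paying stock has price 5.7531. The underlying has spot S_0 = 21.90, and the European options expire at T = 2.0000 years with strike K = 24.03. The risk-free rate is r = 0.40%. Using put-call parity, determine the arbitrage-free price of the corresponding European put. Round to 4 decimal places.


Answer: Put price = 7.6916

Derivation:
Put-call parity: C - P = S_0 * exp(-qT) - K * exp(-rT).
S_0 * exp(-qT) = 21.9000 * 1.00000000 = 21.90000000
K * exp(-rT) = 24.0300 * 0.99203191 = 23.83852691
P = C - S*exp(-qT) + K*exp(-rT)
P = 5.7531 - 21.90000000 + 23.83852691 = 7.6916


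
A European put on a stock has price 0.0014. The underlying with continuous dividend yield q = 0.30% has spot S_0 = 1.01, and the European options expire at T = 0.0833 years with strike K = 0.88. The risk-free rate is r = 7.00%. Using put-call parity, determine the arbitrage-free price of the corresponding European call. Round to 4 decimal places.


Put-call parity: C - P = S_0 * exp(-qT) - K * exp(-rT).
S_0 * exp(-qT) = 1.0100 * 0.99975013 = 1.00974763
K * exp(-rT) = 0.8800 * 0.99418597 = 0.87488365
C = P + S*exp(-qT) - K*exp(-rT)
C = 0.0014 + 1.00974763 - 0.87488365 = 0.1363

Answer: Call price = 0.1363


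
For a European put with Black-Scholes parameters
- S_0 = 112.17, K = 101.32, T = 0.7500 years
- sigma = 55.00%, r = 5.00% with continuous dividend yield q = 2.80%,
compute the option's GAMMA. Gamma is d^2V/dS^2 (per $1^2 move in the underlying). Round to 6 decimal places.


Answer: Gamma = 0.006496

Derivation:
d1 = 0.4863792920; d2 = 0.0100653199
phi(d1) = 0.3544383195; exp(-qT) = 0.9792189646; exp(-rT) = 0.9631944177
Gamma = exp(-qT) * phi(d1) / (S * sigma * sqrt(T)) = 0.9792189646 * 0.3544383195 / (112.1700 * 0.5500 * 0.8660254038) = 0.006496


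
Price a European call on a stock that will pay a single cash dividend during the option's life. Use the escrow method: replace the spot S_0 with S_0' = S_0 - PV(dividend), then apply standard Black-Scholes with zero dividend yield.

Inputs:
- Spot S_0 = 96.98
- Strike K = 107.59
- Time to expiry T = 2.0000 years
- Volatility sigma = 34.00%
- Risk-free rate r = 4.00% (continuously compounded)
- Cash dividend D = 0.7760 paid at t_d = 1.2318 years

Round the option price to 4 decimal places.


Answer: Price = 17.0780

Derivation:
PV(D) = D * exp(-r * t_d) = 0.7760 * 0.95192217 = 0.73869161
S_0' = S_0 - PV(D) = 96.9800 - 0.73869161 = 96.24130839
d1 = (ln(S_0'/K) + (r + sigma^2/2)*T) / (sigma*sqrt(T)) = 0.17496933
d2 = d1 - sigma*sqrt(T) = -0.30586328
exp(-rT) = 0.92311635
N(d1) = 0.56944813; N(d2) = 0.37985437
C = S_0' * N(d1) - K * exp(-rT) * N(d2) = 96.24130839 * 0.56944813 - 107.5900 * 0.92311635 * 0.37985437 = 17.0780


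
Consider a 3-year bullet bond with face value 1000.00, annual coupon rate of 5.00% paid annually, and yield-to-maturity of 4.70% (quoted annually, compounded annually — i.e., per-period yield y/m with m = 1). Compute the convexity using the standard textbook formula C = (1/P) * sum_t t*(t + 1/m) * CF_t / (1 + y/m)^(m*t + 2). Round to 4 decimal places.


Coupon per period c = face * coupon_rate / m = 50.000000
Periods per year m = 1; per-period yield y/m = 0.047000
Number of cashflows N = 3
Cashflows (t years, CF_t, discount factor 1/(1+y/m)^(m*t), PV):
  t = 1.0000: CF_t = 50.000000, DF = 0.955110, PV = 47.755492
  t = 2.0000: CF_t = 50.000000, DF = 0.912235, PV = 45.611740
  t = 3.0000: CF_t = 1050.000000, DF = 0.871284, PV = 914.848655
Price P = sum_t PV_t = 1008.215887
Convexity numerator sum_t t*(t + 1/m) * CF_t / (1+y/m)^(m*t + 2):
  t = 1.0000: term = 87.128443
  t = 2.0000: term = 249.651700
  t = 3.0000: term = 10014.681382
Convexity = (1/P) * sum = 10351.461525 / 1008.215887 = 10.267108

Answer: Convexity = 10.2671


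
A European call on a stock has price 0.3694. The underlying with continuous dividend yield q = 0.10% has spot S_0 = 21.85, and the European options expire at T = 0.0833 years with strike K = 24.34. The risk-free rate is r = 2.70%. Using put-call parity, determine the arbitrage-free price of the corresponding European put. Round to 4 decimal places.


Put-call parity: C - P = S_0 * exp(-qT) - K * exp(-rT).
S_0 * exp(-qT) = 21.8500 * 0.99991670 = 21.84817997
K * exp(-rT) = 24.3400 * 0.99775343 = 24.28531842
P = C - S*exp(-qT) + K*exp(-rT)
P = 0.3694 - 21.84817997 + 24.28531842 = 2.8065

Answer: Put price = 2.8065


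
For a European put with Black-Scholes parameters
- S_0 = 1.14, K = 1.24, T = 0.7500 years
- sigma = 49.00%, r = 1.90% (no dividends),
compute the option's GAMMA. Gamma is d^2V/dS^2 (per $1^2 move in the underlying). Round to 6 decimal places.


d1 = 0.0476122687; d2 = -0.3767401791
phi(d1) = 0.3984903498; exp(-qT) = 1.0000000000; exp(-rT) = 0.9858510507
Gamma = exp(-qT) * phi(d1) / (S * sigma * sqrt(T)) = 1.0000000000 * 0.3984903498 / (1.1400 * 0.4900 * 0.8660254038) = 0.823733

Answer: Gamma = 0.823733


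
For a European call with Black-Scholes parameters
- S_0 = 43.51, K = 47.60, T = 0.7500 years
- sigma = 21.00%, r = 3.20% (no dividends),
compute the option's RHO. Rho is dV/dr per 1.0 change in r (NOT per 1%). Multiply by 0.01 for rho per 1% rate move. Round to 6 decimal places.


Answer: Rho = 11.337299

Derivation:
d1 = -0.2711042462; d2 = -0.4529695810
phi(d1) = 0.3845477581; exp(-qT) = 1.0000000000; exp(-rT) = 0.9762857098
N(d2) = 0.3252853229
Rho = K*T*exp(-rT)*N(d2) = 47.6000 * 0.7500 * 0.9762857098 * 0.3252853229 = 11.337299


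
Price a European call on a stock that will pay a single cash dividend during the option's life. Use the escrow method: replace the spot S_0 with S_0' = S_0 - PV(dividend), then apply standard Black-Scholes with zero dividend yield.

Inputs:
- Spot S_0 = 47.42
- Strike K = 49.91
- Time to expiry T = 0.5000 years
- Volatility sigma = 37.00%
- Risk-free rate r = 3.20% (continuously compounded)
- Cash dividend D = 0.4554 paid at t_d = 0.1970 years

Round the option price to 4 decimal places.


Answer: Price = 3.9976

Derivation:
PV(D) = D * exp(-r * t_d) = 0.4554 * 0.99371583 = 0.45253819
S_0' = S_0 - PV(D) = 47.4200 - 0.45253819 = 46.96746181
d1 = (ln(S_0'/K) + (r + sigma^2/2)*T) / (sigma*sqrt(T)) = -0.04029103
d2 = d1 - sigma*sqrt(T) = -0.30192054
exp(-rT) = 0.98412732
N(d1) = 0.48393055; N(d2) = 0.38135632
C = S_0' * N(d1) - K * exp(-rT) * N(d2) = 46.96746181 * 0.48393055 - 49.9100 * 0.98412732 * 0.38135632 = 3.9976


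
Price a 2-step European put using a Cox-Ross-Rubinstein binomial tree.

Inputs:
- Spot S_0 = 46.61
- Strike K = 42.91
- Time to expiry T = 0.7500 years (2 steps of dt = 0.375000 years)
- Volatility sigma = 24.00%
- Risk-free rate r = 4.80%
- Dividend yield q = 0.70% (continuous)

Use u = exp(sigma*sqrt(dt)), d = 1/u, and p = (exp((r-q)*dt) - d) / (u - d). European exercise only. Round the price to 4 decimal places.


Answer: Price = V(0,0) = 1.8475

Derivation:
dt = T/N = 0.375000
u = exp(sigma*sqrt(dt)) = 1.158319; d = 1/u = 0.863320
p = (exp((r-q)*dt) - d) / (u - d) = 0.515845
Discount per step: exp(-r*dt) = 0.982161
Stock lattice S(k, i) with i counting down-moves:
  k=0: S(0,0) = 46.6100
  k=1: S(1,0) = 53.9892; S(1,1) = 40.2394
  k=2: S(2,0) = 62.5367; S(2,1) = 46.6100; S(2,2) = 34.7395
Terminal payoffs V(N, i) = max(K - S_T, 0):
  V(2,0) = 0.000000; V(2,1) = 0.000000; V(2,2) = 8.170536
Backward induction: V(k, i) = exp(-r*dt) * [p * V(k+1, i) + (1-p) * V(k+1, i+1)].
  V(1,0) = exp(-r*dt) * [p*0.000000 + (1-p)*0.000000] = 0.000000
  V(1,1) = exp(-r*dt) * [p*0.000000 + (1-p)*8.170536] = 3.885235
  V(0,0) = exp(-r*dt) * [p*0.000000 + (1-p)*3.885235] = 1.847499


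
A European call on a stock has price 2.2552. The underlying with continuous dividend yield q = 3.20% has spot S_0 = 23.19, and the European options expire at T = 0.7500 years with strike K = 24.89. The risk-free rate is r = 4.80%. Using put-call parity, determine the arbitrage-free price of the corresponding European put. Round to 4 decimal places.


Answer: Put price = 3.6250

Derivation:
Put-call parity: C - P = S_0 * exp(-qT) - K * exp(-rT).
S_0 * exp(-qT) = 23.1900 * 0.97628571 = 22.64006561
K * exp(-rT) = 24.8900 * 0.96464029 = 24.00989690
P = C - S*exp(-qT) + K*exp(-rT)
P = 2.2552 - 22.64006561 + 24.00989690 = 3.6250


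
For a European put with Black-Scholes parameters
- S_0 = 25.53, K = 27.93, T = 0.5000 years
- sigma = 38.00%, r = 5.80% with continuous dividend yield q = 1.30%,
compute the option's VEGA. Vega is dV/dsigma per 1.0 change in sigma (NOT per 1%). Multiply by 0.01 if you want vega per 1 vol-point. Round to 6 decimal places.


d1 = -0.1162898460; d2 = -0.3849904229
phi(d1) = 0.3962538660; exp(-qT) = 0.9935210793; exp(-rT) = 0.9714164645
Vega = S * exp(-qT) * phi(d1) * sqrt(T) = 25.5300 * 0.9935210793 * 0.3962538660 * 0.7071067812 = 7.107002

Answer: Vega = 7.107002


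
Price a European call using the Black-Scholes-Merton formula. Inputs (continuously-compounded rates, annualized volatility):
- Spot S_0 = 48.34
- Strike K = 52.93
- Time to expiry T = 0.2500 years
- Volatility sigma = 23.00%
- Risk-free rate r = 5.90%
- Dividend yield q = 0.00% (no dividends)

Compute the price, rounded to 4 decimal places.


d1 = (ln(S/K) + (r - q + 0.5*sigma^2) * T) / (sigma * sqrt(T)) = -0.60302966
d2 = d1 - sigma * sqrt(T) = -0.71802966
exp(-rT) = 0.98535825; exp(-qT) = 1.00000000
C = S_0 * exp(-qT) * N(d1) - K * exp(-rT) * N(d2)
N(d1) = 0.27324448; N(d2) = 0.23636950
C = 48.3400 * 1.00000000 * 0.27324448 - 52.9300 * 0.98535825 * 0.23636950 = 0.8808

Answer: Price = 0.8808


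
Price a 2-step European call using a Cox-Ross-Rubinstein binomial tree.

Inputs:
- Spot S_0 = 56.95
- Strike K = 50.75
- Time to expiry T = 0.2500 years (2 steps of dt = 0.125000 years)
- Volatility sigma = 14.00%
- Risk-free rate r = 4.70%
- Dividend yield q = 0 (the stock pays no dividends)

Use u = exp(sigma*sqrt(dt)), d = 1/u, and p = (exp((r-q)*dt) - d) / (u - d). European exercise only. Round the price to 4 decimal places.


Answer: Price = V(0,0) = 6.7928

Derivation:
dt = T/N = 0.125000
u = exp(sigma*sqrt(dt)) = 1.050743; d = 1/u = 0.951708
p = (exp((r-q)*dt) - d) / (u - d) = 0.547125
Discount per step: exp(-r*dt) = 0.994142
Stock lattice S(k, i) with i counting down-moves:
  k=0: S(0,0) = 56.9500
  k=1: S(1,0) = 59.8398; S(1,1) = 54.1997
  k=2: S(2,0) = 62.8763; S(2,1) = 56.9500; S(2,2) = 51.5823
Terminal payoffs V(N, i) = max(S_T - K, 0):
  V(2,0) = 12.126258; V(2,1) = 6.200000; V(2,2) = 0.832308
Backward induction: V(k, i) = exp(-r*dt) * [p * V(k+1, i) + (1-p) * V(k+1, i+1)].
  V(1,0) = exp(-r*dt) * [p*12.126258 + (1-p)*6.200000] = 9.387092
  V(1,1) = exp(-r*dt) * [p*6.200000 + (1-p)*0.832308] = 3.747028
  V(0,0) = exp(-r*dt) * [p*9.387092 + (1-p)*3.747028] = 6.792823


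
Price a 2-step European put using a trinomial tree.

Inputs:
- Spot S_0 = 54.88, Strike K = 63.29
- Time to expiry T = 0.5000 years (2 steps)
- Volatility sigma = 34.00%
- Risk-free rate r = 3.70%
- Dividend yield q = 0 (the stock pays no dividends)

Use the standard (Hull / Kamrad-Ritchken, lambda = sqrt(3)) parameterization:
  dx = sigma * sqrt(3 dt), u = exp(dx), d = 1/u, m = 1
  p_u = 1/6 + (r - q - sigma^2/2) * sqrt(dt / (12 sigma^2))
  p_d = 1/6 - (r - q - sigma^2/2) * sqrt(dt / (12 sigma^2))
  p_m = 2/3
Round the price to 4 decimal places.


dt = T/N = 0.250000; dx = sigma*sqrt(3*dt) = 0.294449
u = exp(dx) = 1.342386; d = 1/u = 0.744942
p_u = 0.157837, p_m = 0.666667, p_d = 0.175497
Discount per step: exp(-r*dt) = 0.990793
Stock lattice S(k, j) with j the centered position index:
  k=0: S(0,+0) = 54.8800
  k=1: S(1,-1) = 40.8824; S(1,+0) = 54.8800; S(1,+1) = 73.6701
  k=2: S(2,-2) = 30.4550; S(2,-1) = 40.8824; S(2,+0) = 54.8800; S(2,+1) = 73.6701; S(2,+2) = 98.8938
Terminal payoffs V(N, j) = max(K - S_T, 0):
  V(2,-2) = 32.834954; V(2,-1) = 22.407572; V(2,+0) = 8.410000; V(2,+1) = 0.000000; V(2,+2) = 0.000000
Backward induction: V(k, j) = exp(-r*dt) * [p_u * V(k+1, j+1) + p_m * V(k+1, j) + p_d * V(k+1, j-1)]
  V(1,-1) = exp(-r*dt) * [p_u*8.410000 + p_m*22.407572 + p_d*32.834954] = 21.825392
  V(1,+0) = exp(-r*dt) * [p_u*0.000000 + p_m*8.410000 + p_d*22.407572] = 9.451292
  V(1,+1) = exp(-r*dt) * [p_u*0.000000 + p_m*0.000000 + p_d*8.410000] = 1.462338
  V(0,+0) = exp(-r*dt) * [p_u*1.462338 + p_m*9.451292 + p_d*21.825392] = 10.266551

Answer: Price = V(0,0) = 10.2666
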